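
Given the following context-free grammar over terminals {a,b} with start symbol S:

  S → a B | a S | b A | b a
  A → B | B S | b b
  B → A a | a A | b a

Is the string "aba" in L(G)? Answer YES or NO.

CNF form of G:
  S -> T0 B | T0 S | T1 A | T1 T0
  A -> A T0 | B S | T0 A | T1 T0 | T1 T1
  B -> A T0 | T0 A | T1 T0
  T0 -> a
  T1 -> b

Fill CYK table bottom-up:
  T[0,0] 'a' = {T0}  orig:{}
  T[1,1] 'b' = {T1}  orig:{}
  T[2,2] 'a' = {T0}  orig:{}
  T[0,1] 'ab' = ∅
  T[1,2] 'ba' = {A,B,S}
  T[0,2] 'aba' = {A,B,S}

S ∈ T[0,2] ⇒ YES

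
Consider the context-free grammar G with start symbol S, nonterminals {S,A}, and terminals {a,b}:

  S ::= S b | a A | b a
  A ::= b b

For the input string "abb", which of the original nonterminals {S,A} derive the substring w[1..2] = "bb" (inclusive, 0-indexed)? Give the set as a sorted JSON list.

CNF form of G:
  S -> S T0 | T0 T1 | T1 A
  A -> T0 T0
  T0 -> b
  T1 -> a

Fill CYK table bottom-up — only the sub-triangle for w[1..2]:
  T[1,1] 'b' = {T0}  orig:{}
  T[2,2] 'b' = {T0}  orig:{}
  T[1,2] 'bb' = {A}

Original NTs in T[1,2] deriving "bb": ["A"]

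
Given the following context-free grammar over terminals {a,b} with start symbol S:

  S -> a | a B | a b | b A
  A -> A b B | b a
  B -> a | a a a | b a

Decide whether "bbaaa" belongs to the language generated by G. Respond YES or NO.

CNF form of G:
  S -> T0 A | T1 B | T1 T0 | a
  A -> A X2 | T0 T1
  B -> T0 T1 | T1 X3 | a
  T0 -> b
  T1 -> a
  X2 -> T0 B
  X3 -> T1 T1

CYK table (by increasing span):
  cell(0,0) b: {T0}  orig:{}
  cell(1,1) b: {T0}  orig:{}
  cell(2,2) a: {B,S,T1}  orig:{B,S}
  cell(3,3) a: {B,S,T1}  orig:{B,S}
  cell(4,4) a: {B,S,T1}  orig:{B,S}
  cell(0,1) bb: ∅
  cell(1,2) ba: {A,B,X2}  orig:{A,B}
  cell(2,3) aa: {S,X3}  orig:{S}
  cell(3,4) aa: {S,X3}  orig:{S}
  cell(0,2) bba: {S,X2}  orig:{S}
  cell(1,3) baa: ∅
  cell(2,4) aaa: {B}
  cell(0,3) bbaa: ∅
  cell(1,4) baaa: {X2}  orig:{}
  cell(0,4) bbaaa: ∅

S ∉ T[0,4] ⇒ NO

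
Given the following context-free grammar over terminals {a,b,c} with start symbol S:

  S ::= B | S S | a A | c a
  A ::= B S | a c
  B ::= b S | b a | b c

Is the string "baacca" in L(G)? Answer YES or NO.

CNF form of G:
  S -> S S | T0 A | T1 T0 | T2 S | T2 T0 | T2 T1
  A -> B S | T0 T1
  B -> T2 S | T2 T0 | T2 T1
  T0 -> a
  T1 -> c
  T2 -> b

CYK table (by increasing span):
  T[0,0] 'b' = {T2}  orig:{}
  T[1,1] 'a' = {T0}  orig:{}
  T[2,2] 'a' = {T0}  orig:{}
  T[3,3] 'c' = {T1}  orig:{}
  T[4,4] 'c' = {T1}  orig:{}
  T[5,5] 'a' = {T0}  orig:{}
  T[0,1] 'ba' = {B,S}
  T[1,2] 'aa' = ∅
  T[2,3] 'ac' = {A}
  T[3,4] 'cc' = ∅
  T[4,5] 'ca' = {S}
  T[0,2] 'baa' = ∅
  T[1,3] 'aac' = {S}
  T[2,4] 'acc' = ∅
  T[3,5] 'cca' = ∅
  T[0,3] 'baac' = {B,S}
  T[1,4] 'aacc' = ∅
  T[2,5] 'acca' = ∅
  T[0,4] 'baacc' = ∅
  T[1,5] 'aacca' = {S}
  T[0,5] 'baacca' = {A,B,S}

S ∈ T[0,5] ⇒ YES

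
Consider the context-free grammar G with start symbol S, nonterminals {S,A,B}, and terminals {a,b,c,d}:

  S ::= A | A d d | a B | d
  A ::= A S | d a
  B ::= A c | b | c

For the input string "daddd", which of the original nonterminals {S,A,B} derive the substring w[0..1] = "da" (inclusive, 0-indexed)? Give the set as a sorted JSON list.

CNF form of G:
  S -> A S | A X3 | T0 T1 | T1 B | d
  A -> A S | T0 T1
  B -> A T2 | b | c
  T0 -> d
  T1 -> a
  T2 -> c
  X3 -> T0 T0

CYK fill (cells [i..j] with 0 ≤ i ≤ j ≤ 1 only):
  cell(0,0) d: {S,T0}  orig:{S}
  cell(1,1) a: {T1}  orig:{}
  cell(0,1) da: {A,S}

Original NTs in T[0,1] deriving "da": ["A", "S"]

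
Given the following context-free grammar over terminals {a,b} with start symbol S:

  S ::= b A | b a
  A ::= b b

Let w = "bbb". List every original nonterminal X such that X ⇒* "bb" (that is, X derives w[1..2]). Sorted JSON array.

Convert to CNF:
  S -> T0 A | T0 T1
  A -> T0 T0
  T0 -> b
  T1 -> a

CYK fill (cells [i..j] with 1 ≤ i ≤ j ≤ 2 only):
  T[1,1] 'b' = {T0}  orig:{}
  T[2,2] 'b' = {T0}  orig:{}
  T[1,2] 'bb' = {A}

Original NTs in T[1,2] deriving "bb": ["A"]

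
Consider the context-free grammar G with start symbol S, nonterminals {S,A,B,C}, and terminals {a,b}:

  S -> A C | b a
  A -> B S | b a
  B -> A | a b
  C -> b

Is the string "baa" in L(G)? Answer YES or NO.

CNF form of G:
  S -> A C | T0 T1
  A -> B S | T0 T1
  B -> B S | T0 T1 | T1 T0
  C -> b
  T0 -> b
  T1 -> a

CYK fill:
  [0..0]={C,T0}  "b"  orig:{C}
  [1..1]={T1}  "a"  orig:{}
  [2..2]={T1}  "a"  orig:{}
  [0..1]={A,B,S}  "ba"
  [1..2]=∅  "aa"
  [0..2]=∅  "baa"

S ∉ T[0,2] ⇒ NO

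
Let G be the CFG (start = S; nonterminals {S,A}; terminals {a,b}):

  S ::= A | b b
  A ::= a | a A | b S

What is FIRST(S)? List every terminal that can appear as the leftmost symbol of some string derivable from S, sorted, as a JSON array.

FIRST iteration:
round 1:
  A via A→a: +{a}
  A via A→b S: +{b}
  S via S→A: +{a,b}
  S: {a,b}  A: {a,b}
round 2: (stable)
  S: {a,b}  A: {a,b}

FIRST(S) = ["a", "b"]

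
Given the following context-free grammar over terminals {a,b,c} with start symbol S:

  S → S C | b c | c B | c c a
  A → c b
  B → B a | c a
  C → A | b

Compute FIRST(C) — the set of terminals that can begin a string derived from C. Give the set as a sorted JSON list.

FIRST iteration:
pass 1:
  A via A→c b: +{c}
  B via B→c a: +{c}
  C via C→A: +{c}
  C via C→b: +{b}
  S via S→b c: +{b}
  S via S→c B: +{c}
  FIRST[S]={b,c}  FIRST[A]={c}  FIRST[B]={c}  FIRST[C]={b,c}
pass 2: (no change)
  FIRST[S]={b,c}  FIRST[A]={c}  FIRST[B]={c}  FIRST[C]={b,c}

FIRST(C) = ["b", "c"]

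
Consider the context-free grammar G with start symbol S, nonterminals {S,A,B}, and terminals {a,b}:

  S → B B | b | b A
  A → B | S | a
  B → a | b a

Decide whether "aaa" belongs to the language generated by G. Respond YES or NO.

CNF form of G:
  S -> B B | T0 A | b
  A -> B B | T0 A | T0 T1 | a | b
  B -> T0 T1 | a
  T0 -> b
  T1 -> a

CYK fill:
  [0..0]={A,B,T1}  "a"  orig:{A,B}
  [1..1]={A,B,T1}  "a"  orig:{A,B}
  [2..2]={A,B,T1}  "a"  orig:{A,B}
  [0..1]={A,S}  "aa"
  [1..2]={A,S}  "aa"
  [0..2]=∅  "aaa"

S ∉ T[0,2] ⇒ NO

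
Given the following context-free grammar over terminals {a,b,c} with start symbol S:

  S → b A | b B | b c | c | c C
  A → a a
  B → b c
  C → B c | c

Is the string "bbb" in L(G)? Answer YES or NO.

CNF form of G:
  S -> T1 A | T1 B | T1 T2 | T2 C | c
  A -> T0 T0
  B -> T1 T2
  C -> B T2 | c
  T0 -> a
  T1 -> b
  T2 -> c

Fill CYK table bottom-up:
  [0..0]={T1}  "b"  orig:{}
  [1..1]={T1}  "b"  orig:{}
  [2..2]={T1}  "b"  orig:{}
  [0..1]=∅  "bb"
  [1..2]=∅  "bb"
  [0..2]=∅  "bbb"

S ∉ T[0,2] ⇒ NO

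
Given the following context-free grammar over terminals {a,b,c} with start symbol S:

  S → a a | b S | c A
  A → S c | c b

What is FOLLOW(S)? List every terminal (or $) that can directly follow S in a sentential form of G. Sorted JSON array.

Compute FIRST by fixpoint:
pass 1:
  A via A→c b: +{c}
  S via S→a a: +{a}
  S via S→b S: +{b}
  S via S→c A: +{c}
  S: {a,b,c}  A: {c}
pass 2:
  A via A→S c: +{a,b}
  S: {a,b,c}  A: {a,b,c}
pass 3: done
  S: {a,b,c}  A: {a,b,c}

FOLLOW iteration:
initialize: $ ∈ FOLLOW(S)
round 1:
  A→S c: FOLLOW(S) ⊇ FIRST(c) = {c}; new: +{c}
  S→c A: FOLLOW(A) ⊇ FOLLOW(S) ⊇ {$,c}; new: +{$,c}
  FOLLOW(S)={$,c}  FOLLOW(A)={$,c}
round 2: done
  FOLLOW(S)={$,c}  FOLLOW(A)={$,c}

FOLLOW(S) = ["$", "c"]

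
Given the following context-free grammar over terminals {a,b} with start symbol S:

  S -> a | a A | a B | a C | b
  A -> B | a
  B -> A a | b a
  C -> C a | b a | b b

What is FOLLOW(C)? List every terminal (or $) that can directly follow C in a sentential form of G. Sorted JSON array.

FIRST iteration:
[1]
  A via A→a: +{a}
  B via B→A a: +{a}
  B via B→b a: +{b}
  C via C→b a: +{b}
  S via S→a: +{a}
  S via S→b: +{b}
  FIRST[S]={a,b}  FIRST[A]={a}  FIRST[B]={a,b}  FIRST[C]={b}
[2]
  A via A→B: +{b}
  FIRST[S]={a,b}  FIRST[A]={a,b}  FIRST[B]={a,b}  FIRST[C]={b}
[3] (no change)
  FIRST[S]={a,b}  FIRST[A]={a,b}  FIRST[B]={a,b}  FIRST[C]={b}

Compute FOLLOW by fixpoint:
seed FOLLOW(S) with $
iter 1:
  B→A a: FOLLOW(A) ⊇ FIRST(a) = {a}; new: +{a}
  C→C a: FOLLOW(C) ⊇ FIRST(a) = {a}; new: +{a}
  S→a A: FOLLOW(A) ⊇ FOLLOW(S) ⊇ {$}; new: +{$}
  S→a B: FOLLOW(B) ⊇ FOLLOW(S) ⊇ {$}; new: +{$}
  S→a C: FOLLOW(C) ⊇ FOLLOW(S) ⊇ {$}; new: +{$}
  FOLLOW(S)={$}  FOLLOW(A)={$,a}  FOLLOW(B)={$}  FOLLOW(C)={$,a}
iter 2:
  A→B: FOLLOW(B) ⊇ FOLLOW(A) ⊇ {$,a}; new: +{a}
  FOLLOW(S)={$}  FOLLOW(A)={$,a}  FOLLOW(B)={$,a}  FOLLOW(C)={$,a}
iter 3: done
  FOLLOW(S)={$}  FOLLOW(A)={$,a}  FOLLOW(B)={$,a}  FOLLOW(C)={$,a}

FOLLOW(C) = ["$", "a"]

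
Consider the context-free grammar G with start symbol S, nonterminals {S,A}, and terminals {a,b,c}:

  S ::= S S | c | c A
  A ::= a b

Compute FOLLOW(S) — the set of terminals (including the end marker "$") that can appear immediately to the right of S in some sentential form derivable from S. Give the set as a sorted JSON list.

Compute FIRST by fixpoint:
round 1:
  A via A→a b: +{a}
  S via S→c: +{c}
  S: {c}  A: {a}
round 2: done
  S: {c}  A: {a}

Compute FOLLOW by fixpoint:
seed FOLLOW(S) with $
[1]
  S→S S: FOLLOW(S) ⊇ FIRST(S) = {c}; new: +{c}
  S→c A: FOLLOW(A) ⊇ FOLLOW(S) ⊇ {$,c}; new: +{$,c}
  S: {$,c}  A: {$,c}
[2] done
  S: {$,c}  A: {$,c}

FOLLOW(S) = ["$", "c"]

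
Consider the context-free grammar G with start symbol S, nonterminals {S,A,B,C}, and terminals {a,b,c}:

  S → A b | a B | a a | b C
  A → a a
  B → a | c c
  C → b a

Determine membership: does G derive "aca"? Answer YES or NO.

CNF form of G:
  S -> A T2 | T0 B | T0 T0 | T2 C
  A -> T0 T0
  B -> T1 T1 | a
  C -> T2 T0
  T0 -> a
  T1 -> c
  T2 -> b

CYK fill:
  cell(0,0) a: {B,T0}  orig:{B}
  cell(1,1) c: {T1}  orig:{}
  cell(2,2) a: {B,T0}  orig:{B}
  cell(0,1) ac: ∅
  cell(1,2) ca: ∅
  cell(0,2) aca: ∅

S ∉ T[0,2] ⇒ NO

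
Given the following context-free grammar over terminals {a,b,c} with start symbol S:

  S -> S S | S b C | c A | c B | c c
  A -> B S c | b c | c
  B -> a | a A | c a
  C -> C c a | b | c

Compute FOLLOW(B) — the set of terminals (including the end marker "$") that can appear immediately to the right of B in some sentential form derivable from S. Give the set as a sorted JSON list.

Compute FIRST by fixpoint:
round 1:
  A via A→b c: +{b}
  A via A→c: +{c}
  B via B→a: +{a}
  B via B→c a: +{c}
  C via C→b: +{b}
  C via C→c: +{c}
  S via S→c A: +{c}
  S: {c}  A: {b,c}  B: {a,c}  C: {b,c}
round 2:
  A via A→B S c: +{a}
  S: {c}  A: {a,b,c}  B: {a,c}  C: {b,c}
round 3: — fixpoint
  S: {c}  A: {a,b,c}  B: {a,c}  C: {b,c}

FOLLOW sets:
FOLLOW(S) := {$}
pass 1:
  A→B S c: FOLLOW(B) ⊇ FIRST(S) = {c}; new: +{c}
  A→B S c: FOLLOW(S) ⊇ FIRST(c) = {c}; new: +{c}
  B→a A: FOLLOW(A) ⊇ FOLLOW(B) ⊇ {c}; new: +{c}
  C→C c a: FOLLOW(C) ⊇ FIRST(c) = {c}; new: +{c}
  S→S b C: FOLLOW(S) ⊇ FIRST(b) = {b}; new: +{b}
  S→S b C: FOLLOW(C) ⊇ FOLLOW(S) ⊇ {$,b,c}; new: +{$,b}
  S→c A: FOLLOW(A) ⊇ FOLLOW(S) ⊇ {$,b,c}; new: +{$,b}
  S→c B: FOLLOW(B) ⊇ FOLLOW(S) ⊇ {$,b,c}; new: +{$,b}
  FOLLOW[S]={$,b,c}  FOLLOW[A]={$,b,c}  FOLLOW[B]={$,b,c}  FOLLOW[C]={$,b,c}
pass 2: done
  FOLLOW[S]={$,b,c}  FOLLOW[A]={$,b,c}  FOLLOW[B]={$,b,c}  FOLLOW[C]={$,b,c}

FOLLOW(B) = ["$", "b", "c"]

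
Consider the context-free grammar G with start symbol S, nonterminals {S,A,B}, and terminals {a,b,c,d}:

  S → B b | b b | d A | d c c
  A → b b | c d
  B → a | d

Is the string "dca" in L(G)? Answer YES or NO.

CNF form of G:
  S -> B T0 | T0 T0 | T2 A | T2 X3
  A -> T0 T0 | T1 T2
  B -> a | d
  T0 -> b
  T1 -> c
  T2 -> d
  X3 -> T1 T1

CYK table (by increasing span):
  T[0,0] 'd' = {B,T2}  orig:{B}
  T[1,1] 'c' = {T1}  orig:{}
  T[2,2] 'a' = {B}
  T[0,1] 'dc' = ∅
  T[1,2] 'ca' = ∅
  T[0,2] 'dca' = ∅

S ∉ T[0,2] ⇒ NO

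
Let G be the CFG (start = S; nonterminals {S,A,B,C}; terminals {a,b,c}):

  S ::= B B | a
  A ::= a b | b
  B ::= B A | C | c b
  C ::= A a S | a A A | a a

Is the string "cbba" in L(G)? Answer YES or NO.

Convert to CNF:
  S -> B B | a
  A -> T0 T1 | b
  B -> A X3 | B A | T0 T0 | T0 X4 | T2 T1
  C -> A X5 | T0 T0 | T0 X6
  T0 -> a
  T1 -> b
  T2 -> c
  X3 -> T0 S
  X4 -> A A
  X5 -> T0 S
  X6 -> A A

Fill CYK table bottom-up:
  T[0,0] 'c' = {T2}  orig:{}
  T[1,1] 'b' = {A,T1}  orig:{A}
  T[2,2] 'b' = {A,T1}  orig:{A}
  T[3,3] 'a' = {S,T0}  orig:{S}
  T[0,1] 'cb' = {B}
  T[1,2] 'bb' = {X4,X6}  orig:{}
  T[2,3] 'ba' = ∅
  T[0,2] 'cbb' = {B}
  T[1,3] 'bba' = ∅
  T[0,3] 'cbba' = ∅

S ∉ T[0,3] ⇒ NO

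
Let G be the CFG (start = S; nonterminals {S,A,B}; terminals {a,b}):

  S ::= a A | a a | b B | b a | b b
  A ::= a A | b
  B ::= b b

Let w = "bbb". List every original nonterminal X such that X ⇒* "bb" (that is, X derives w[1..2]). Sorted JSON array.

CNF form of G:
  S -> T0 A | T0 T0 | T1 B | T1 T0 | T1 T1
  A -> T0 A | b
  B -> T1 T1
  T0 -> a
  T1 -> b

Fill CYK table bottom-up, restricted to cells inside w[1..2]:
  cell(1,1) b: {A,T1}  orig:{A}
  cell(2,2) b: {A,T1}  orig:{A}
  cell(1,2) bb: {B,S}

Original NTs in T[1,2] deriving "bb": ["B", "S"]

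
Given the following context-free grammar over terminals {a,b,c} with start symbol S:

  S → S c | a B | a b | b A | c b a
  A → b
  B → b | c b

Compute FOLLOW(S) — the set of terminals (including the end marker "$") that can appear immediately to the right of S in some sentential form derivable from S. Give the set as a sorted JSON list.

Compute FIRST by fixpoint:
round 1:
  A via A→b: +{b}
  B via B→b: +{b}
  B via B→c b: +{c}
  S via S→a B: +{a}
  S via S→b A: +{b}
  S via S→c b a: +{c}
  FIRST(S)={a,b,c}  FIRST(A)={b}  FIRST(B)={b,c}
round 2: (no change)
  FIRST(S)={a,b,c}  FIRST(A)={b}  FIRST(B)={b,c}

Compute FOLLOW by fixpoint:
seed FOLLOW(S) with $
[1]
  S→S c: FOLLOW(S) ⊇ FIRST(c) = {c}; new: +{c}
  S→a B: FOLLOW(B) ⊇ FOLLOW(S) ⊇ {$,c}; new: +{$,c}
  S→b A: FOLLOW(A) ⊇ FOLLOW(S) ⊇ {$,c}; new: +{$,c}
  FOLLOW(S)={$,c}  FOLLOW(A)={$,c}  FOLLOW(B)={$,c}
[2] — fixpoint
  FOLLOW(S)={$,c}  FOLLOW(A)={$,c}  FOLLOW(B)={$,c}

FOLLOW(S) = ["$", "c"]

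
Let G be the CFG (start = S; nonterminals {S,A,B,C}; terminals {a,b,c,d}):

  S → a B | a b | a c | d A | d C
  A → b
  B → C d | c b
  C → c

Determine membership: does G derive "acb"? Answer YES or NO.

CNF form of G:
  S -> T0 A | T0 C | T3 B | T3 T1 | T3 T2
  A -> b
  B -> C T0 | T1 T2
  C -> c
  T0 -> d
  T1 -> c
  T2 -> b
  T3 -> a

CYK table (by increasing span):
  [0..0]={T3}  "a"  orig:{}
  [1..1]={C,T1}  "c"  orig:{C}
  [2..2]={A,T2}  "b"  orig:{A}
  [0..1]={S}  "ac"
  [1..2]={B}  "cb"
  [0..2]={S}  "acb"

S ∈ T[0,2] ⇒ YES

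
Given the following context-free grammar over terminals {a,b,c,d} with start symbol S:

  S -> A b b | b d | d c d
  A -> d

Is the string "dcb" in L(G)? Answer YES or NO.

Convert to CNF:
  S -> A X3 | T0 T1 | T1 X4
  A -> d
  T0 -> b
  T1 -> d
  T2 -> c
  X3 -> T0 T0
  X4 -> T2 T1

CYK fill:
  T[0,0] 'd' = {A,T1}  orig:{A}
  T[1,1] 'c' = {T2}  orig:{}
  T[2,2] 'b' = {T0}  orig:{}
  T[0,1] 'dc' = ∅
  T[1,2] 'cb' = ∅
  T[0,2] 'dcb' = ∅

S ∉ T[0,2] ⇒ NO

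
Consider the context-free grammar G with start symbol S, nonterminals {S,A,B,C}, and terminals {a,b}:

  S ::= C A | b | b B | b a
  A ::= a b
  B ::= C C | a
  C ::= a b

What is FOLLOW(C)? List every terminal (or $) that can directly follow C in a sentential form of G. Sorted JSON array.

FIRST iteration:
iter 1:
  A via A→a b: +{a}
  B via B→a: +{a}
  C via C→a b: +{a}
  S via S→C A: +{a}
  S via S→b: +{b}
  FIRST[S]={a,b}  FIRST[A]={a}  FIRST[B]={a}  FIRST[C]={a}
iter 2: (no change)
  FIRST[S]={a,b}  FIRST[A]={a}  FIRST[B]={a}  FIRST[C]={a}

FOLLOW iteration:
initialize: $ ∈ FOLLOW(S)
pass 1:
  B→C C: FOLLOW(C) ⊇ FIRST(C) = {a}; new: +{a}
  S→C A: FOLLOW(A) ⊇ FOLLOW(S) ⊇ {$}; new: +{$}
  S→b B: FOLLOW(B) ⊇ FOLLOW(S) ⊇ {$}; new: +{$}
  FOLLOW(S)={$}  FOLLOW(A)={$}  FOLLOW(B)={$}  FOLLOW(C)={a}
pass 2:
  B→C C: FOLLOW(C) ⊇ FOLLOW(B) ⊇ {$}; new: +{$}
  FOLLOW(S)={$}  FOLLOW(A)={$}  FOLLOW(B)={$}  FOLLOW(C)={$,a}
pass 3: done
  FOLLOW(S)={$}  FOLLOW(A)={$}  FOLLOW(B)={$}  FOLLOW(C)={$,a}

FOLLOW(C) = ["$", "a"]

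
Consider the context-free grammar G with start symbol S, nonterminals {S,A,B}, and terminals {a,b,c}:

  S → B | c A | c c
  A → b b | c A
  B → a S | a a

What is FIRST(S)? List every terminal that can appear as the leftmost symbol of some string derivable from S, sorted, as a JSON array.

Compute FIRST by fixpoint:
round 1:
  A via A→b b: +{b}
  A via A→c A: +{c}
  B via B→a S: +{a}
  S via S→B: +{a}
  S via S→c A: +{c}
  S: {a,c}  A: {b,c}  B: {a}
round 2: (stable)
  S: {a,c}  A: {b,c}  B: {a}

FIRST(S) = ["a", "c"]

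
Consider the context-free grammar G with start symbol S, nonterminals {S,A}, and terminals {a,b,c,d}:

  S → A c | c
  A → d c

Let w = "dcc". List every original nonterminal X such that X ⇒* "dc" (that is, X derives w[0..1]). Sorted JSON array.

CNF form of G:
  S -> A T1 | c
  A -> T0 T1
  T0 -> d
  T1 -> c

CYK fill — only the sub-triangle for w[0..1]:
  cell(0,0) d: {T0}  orig:{}
  cell(1,1) c: {S,T1}  orig:{S}
  cell(0,1) dc: {A}

Original NTs in T[0,1] deriving "dc": ["A"]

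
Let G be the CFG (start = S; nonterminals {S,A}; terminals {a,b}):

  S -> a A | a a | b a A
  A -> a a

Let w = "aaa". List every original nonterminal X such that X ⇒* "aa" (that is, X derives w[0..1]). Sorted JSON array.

Convert to CNF:
  S -> T0 A | T0 T0 | T1 X2
  A -> T0 T0
  T0 -> a
  T1 -> b
  X2 -> T0 A

Fill CYK table bottom-up — only the sub-triangle for w[0..1]:
  [0..0]={T0}  "a"  orig:{}
  [1..1]={T0}  "a"  orig:{}
  [0..1]={A,S}  "aa"

Original NTs in T[0,1] deriving "aa": ["A", "S"]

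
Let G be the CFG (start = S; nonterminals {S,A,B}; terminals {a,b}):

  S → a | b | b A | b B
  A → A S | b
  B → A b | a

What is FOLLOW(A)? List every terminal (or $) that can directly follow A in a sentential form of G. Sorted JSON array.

FIRST iteration:
[1]
  A via A→b: +{b}
  B via B→A b: +{b}
  B via B→a: +{a}
  S via S→a: +{a}
  S via S→b: +{b}
  FIRST(S)={a,b}  FIRST(A)={b}  FIRST(B)={a,b}
[2] — fixpoint
  FIRST(S)={a,b}  FIRST(A)={b}  FIRST(B)={a,b}

FOLLOW iteration:
initialize: $ ∈ FOLLOW(S)
iter 1:
  A→A S: FOLLOW(A) ⊇ FIRST(S) = {a,b}; new: +{a,b}
  A→A S: FOLLOW(S) ⊇ FOLLOW(A) ⊇ {a,b}; new: +{a,b}
  S→b A: FOLLOW(A) ⊇ FOLLOW(S) ⊇ {$,a,b}; new: +{$}
  S→b B: FOLLOW(B) ⊇ FOLLOW(S) ⊇ {$,a,b}; new: +{$,a,b}
  FOLLOW(S)={$,a,b}  FOLLOW(A)={$,a,b}  FOLLOW(B)={$,a,b}
iter 2: (stable)
  FOLLOW(S)={$,a,b}  FOLLOW(A)={$,a,b}  FOLLOW(B)={$,a,b}

FOLLOW(A) = ["$", "a", "b"]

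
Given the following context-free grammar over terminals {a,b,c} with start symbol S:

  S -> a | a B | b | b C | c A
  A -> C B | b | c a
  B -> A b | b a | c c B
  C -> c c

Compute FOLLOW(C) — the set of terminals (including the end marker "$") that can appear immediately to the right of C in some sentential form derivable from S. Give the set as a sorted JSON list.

Compute FIRST by fixpoint:
[1]
  A via A→b: +{b}
  A via A→c a: +{c}
  B via B→A b: +{b,c}
  C via C→c c: +{c}
  S via S→a: +{a}
  S via S→b: +{b}
  S via S→c A: +{c}
  FIRST[S]={a,b,c}  FIRST[A]={b,c}  FIRST[B]={b,c}  FIRST[C]={c}
[2] done
  FIRST[S]={a,b,c}  FIRST[A]={b,c}  FIRST[B]={b,c}  FIRST[C]={c}

FOLLOW sets:
seed FOLLOW(S) with $
round 1:
  A→C B: FOLLOW(C) ⊇ FIRST(B) = {b,c}; new: +{b,c}
  B→A b: FOLLOW(A) ⊇ FIRST(b) = {b}; new: +{b}
  S→a B: FOLLOW(B) ⊇ FOLLOW(S) ⊇ {$}; new: +{$}
  S→b C: FOLLOW(C) ⊇ FOLLOW(S) ⊇ {$}; new: +{$}
  S→c A: FOLLOW(A) ⊇ FOLLOW(S) ⊇ {$}; new: +{$}
  S: {$}  A: {$,b}  B: {$}  C: {$,b,c}
round 2:
  A→C B: FOLLOW(B) ⊇ FOLLOW(A) ⊇ {$,b}; new: +{b}
  S: {$}  A: {$,b}  B: {$,b}  C: {$,b,c}
round 3: (stable)
  S: {$}  A: {$,b}  B: {$,b}  C: {$,b,c}

FOLLOW(C) = ["$", "b", "c"]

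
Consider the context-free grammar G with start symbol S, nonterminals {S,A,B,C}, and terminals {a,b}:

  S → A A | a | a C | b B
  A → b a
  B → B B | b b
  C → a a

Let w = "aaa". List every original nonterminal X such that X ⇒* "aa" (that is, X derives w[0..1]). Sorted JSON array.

CNF form of G:
  S -> A A | T0 B | T1 C | a
  A -> T0 T1
  B -> B B | T0 T0
  C -> T1 T1
  T0 -> b
  T1 -> a

CYK fill — only the sub-triangle for w[0..1]:
  cell(0,0) a: {S,T1}  orig:{S}
  cell(1,1) a: {S,T1}  orig:{S}
  cell(0,1) aa: {C}

Original NTs in T[0,1] deriving "aa": ["C"]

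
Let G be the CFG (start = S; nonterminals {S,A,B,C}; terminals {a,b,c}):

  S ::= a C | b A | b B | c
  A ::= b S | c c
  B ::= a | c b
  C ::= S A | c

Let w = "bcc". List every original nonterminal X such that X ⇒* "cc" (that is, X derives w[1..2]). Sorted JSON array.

Convert to CNF:
  S -> T0 A | T0 B | T2 C | c
  A -> T0 S | T1 T1
  B -> T1 T0 | a
  C -> S A | c
  T0 -> b
  T1 -> c
  T2 -> a

CYK table (by increasing span), restricted to cells inside w[1..2]:
  [1..1]={C,S,T1}  "c"  orig:{C,S}
  [2..2]={C,S,T1}  "c"  orig:{C,S}
  [1..2]={A}  "cc"

Original NTs in T[1,2] deriving "cc": ["A"]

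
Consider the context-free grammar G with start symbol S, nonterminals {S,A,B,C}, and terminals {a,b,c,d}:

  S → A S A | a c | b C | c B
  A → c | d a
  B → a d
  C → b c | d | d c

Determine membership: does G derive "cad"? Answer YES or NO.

Convert to CNF:
  S -> A X4 | T1 T3 | T2 C | T3 B
  A -> T0 T1 | c
  B -> T1 T0
  C -> T0 T3 | T2 T3 | d
  T0 -> d
  T1 -> a
  T2 -> b
  T3 -> c
  X4 -> S A

Fill CYK table bottom-up:
  [0..0]={A,T3}  "c"  orig:{A}
  [1..1]={T1}  "a"  orig:{}
  [2..2]={C,T0}  "d"  orig:{C}
  [0..1]=∅  "ca"
  [1..2]={B}  "ad"
  [0..2]={S}  "cad"

S ∈ T[0,2] ⇒ YES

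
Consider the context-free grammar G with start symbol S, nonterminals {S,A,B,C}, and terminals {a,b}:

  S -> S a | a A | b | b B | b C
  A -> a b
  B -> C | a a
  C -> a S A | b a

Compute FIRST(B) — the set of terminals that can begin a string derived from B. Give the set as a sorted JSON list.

FIRST iteration:
[1]
  A via A→a b: +{a}
  B via B→a a: +{a}
  C via C→a S A: +{a}
  C via C→b a: +{b}
  S via S→a A: +{a}
  S via S→b: +{b}
  FIRST(S)={a,b}  FIRST(A)={a}  FIRST(B)={a}  FIRST(C)={a,b}
[2]
  B via B→C: +{b}
  FIRST(S)={a,b}  FIRST(A)={a}  FIRST(B)={a,b}  FIRST(C)={a,b}
[3] — fixpoint
  FIRST(S)={a,b}  FIRST(A)={a}  FIRST(B)={a,b}  FIRST(C)={a,b}

FIRST(B) = ["a", "b"]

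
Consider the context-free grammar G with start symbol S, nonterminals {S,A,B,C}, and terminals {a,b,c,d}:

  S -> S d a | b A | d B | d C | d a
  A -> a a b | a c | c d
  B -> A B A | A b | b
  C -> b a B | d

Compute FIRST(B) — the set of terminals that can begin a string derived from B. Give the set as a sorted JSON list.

Compute FIRST by fixpoint:
pass 1:
  A via A→a a b: +{a}
  A via A→c d: +{c}
  B via B→A B A: +{a,c}
  B via B→b: +{b}
  C via C→b a B: +{b}
  C via C→d: +{d}
  S via S→b A: +{b}
  S via S→d B: +{d}
  FIRST(S)={b,d}  FIRST(A)={a,c}  FIRST(B)={a,b,c}  FIRST(C)={b,d}
pass 2: (stable)
  FIRST(S)={b,d}  FIRST(A)={a,c}  FIRST(B)={a,b,c}  FIRST(C)={b,d}

FIRST(B) = ["a", "b", "c"]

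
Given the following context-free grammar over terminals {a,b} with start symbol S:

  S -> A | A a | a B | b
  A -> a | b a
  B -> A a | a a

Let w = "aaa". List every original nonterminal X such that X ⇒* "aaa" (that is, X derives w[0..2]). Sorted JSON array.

Convert to CNF:
  S -> A T1 | T0 T1 | T1 B | a | b
  A -> T0 T1 | a
  B -> A T1 | T1 T1
  T0 -> b
  T1 -> a

CYK table (by increasing span) — only the sub-triangle for w[0..2]:
  [0..0]={A,S,T1}  "a"  orig:{A,S}
  [1..1]={A,S,T1}  "a"  orig:{A,S}
  [2..2]={A,S,T1}  "a"  orig:{A,S}
  [0..1]={B,S}  "aa"
  [1..2]={B,S}  "aa"
  [0..2]={S}  "aaa"

Original NTs in T[0,2] deriving "aaa": ["S"]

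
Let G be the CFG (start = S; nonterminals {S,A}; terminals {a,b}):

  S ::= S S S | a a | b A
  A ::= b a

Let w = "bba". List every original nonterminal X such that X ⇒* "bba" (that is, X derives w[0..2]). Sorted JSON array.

Convert to CNF:
  S -> S X2 | T0 A | T1 T1
  A -> T0 T1
  T0 -> b
  T1 -> a
  X2 -> S S

Fill CYK table bottom-up — only the sub-triangle for w[0..2]:
  cell(0,0) b: {T0}  orig:{}
  cell(1,1) b: {T0}  orig:{}
  cell(2,2) a: {T1}  orig:{}
  cell(0,1) bb: ∅
  cell(1,2) ba: {A}
  cell(0,2) bba: {S}

Original NTs in T[0,2] deriving "bba": ["S"]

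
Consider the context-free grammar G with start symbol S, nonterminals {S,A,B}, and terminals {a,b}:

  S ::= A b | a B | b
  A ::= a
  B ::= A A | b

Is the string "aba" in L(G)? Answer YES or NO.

Convert to CNF:
  S -> A T0 | T1 B | b
  A -> a
  B -> A A | b
  T0 -> b
  T1 -> a

CYK table (by increasing span):
  T[0,0] 'a' = {A,T1}  orig:{A}
  T[1,1] 'b' = {B,S,T0}  orig:{B,S}
  T[2,2] 'a' = {A,T1}  orig:{A}
  T[0,1] 'ab' = {S}
  T[1,2] 'ba' = ∅
  T[0,2] 'aba' = ∅

S ∉ T[0,2] ⇒ NO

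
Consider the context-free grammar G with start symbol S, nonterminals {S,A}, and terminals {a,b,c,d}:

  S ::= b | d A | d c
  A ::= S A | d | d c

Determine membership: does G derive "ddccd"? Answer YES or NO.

Convert to CNF:
  S -> T0 A | T0 T1 | b
  A -> S A | T0 T1 | d
  T0 -> d
  T1 -> c

CYK fill:
  [0..0]={A,T0}  "d"  orig:{A}
  [1..1]={A,T0}  "d"  orig:{A}
  [2..2]={T1}  "c"  orig:{}
  [3..3]={T1}  "c"  orig:{}
  [4..4]={A,T0}  "d"  orig:{A}
  [0..1]={S}  "dd"
  [1..2]={A,S}  "dc"
  [2..3]=∅  "cc"
  [3..4]=∅  "cd"
  [0..2]={S}  "ddc"
  [1..3]=∅  "dcc"
  [2..4]=∅  "ccd"
  [0..3]=∅  "ddcc"
  [1..4]=∅  "dccd"
  [0..4]=∅  "ddccd"

S ∉ T[0,4] ⇒ NO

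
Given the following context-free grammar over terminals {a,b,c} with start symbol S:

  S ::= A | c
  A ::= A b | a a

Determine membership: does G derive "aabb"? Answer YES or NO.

Convert to CNF:
  S -> A T0 | T1 T1 | c
  A -> A T0 | T1 T1
  T0 -> b
  T1 -> a

Fill CYK table bottom-up:
  T[0,0] 'a' = {T1}  orig:{}
  T[1,1] 'a' = {T1}  orig:{}
  T[2,2] 'b' = {T0}  orig:{}
  T[3,3] 'b' = {T0}  orig:{}
  T[0,1] 'aa' = {A,S}
  T[1,2] 'ab' = ∅
  T[2,3] 'bb' = ∅
  T[0,2] 'aab' = {A,S}
  T[1,3] 'abb' = ∅
  T[0,3] 'aabb' = {A,S}

S ∈ T[0,3] ⇒ YES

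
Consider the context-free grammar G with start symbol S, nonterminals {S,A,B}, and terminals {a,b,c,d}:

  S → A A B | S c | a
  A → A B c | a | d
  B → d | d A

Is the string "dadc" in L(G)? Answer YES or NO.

CNF form of G:
  S -> A X3 | S T0 | a
  A -> A X2 | a | d
  B -> T1 A | d
  T0 -> c
  T1 -> d
  X2 -> B T0
  X3 -> A B

CYK fill:
  [0..0]={A,B,T1}  "d"  orig:{A,B}
  [1..1]={A,S}  "a"
  [2..2]={A,B,T1}  "d"  orig:{A,B}
  [3..3]={T0}  "c"  orig:{}
  [0..1]={B}  "da"
  [1..2]={X3}  "ad"  orig:{}
  [2..3]={X2}  "dc"  orig:{}
  [0..2]={S}  "dad"
  [1..3]={A}  "adc"
  [0..3]={B,S}  "dadc"

S ∈ T[0,3] ⇒ YES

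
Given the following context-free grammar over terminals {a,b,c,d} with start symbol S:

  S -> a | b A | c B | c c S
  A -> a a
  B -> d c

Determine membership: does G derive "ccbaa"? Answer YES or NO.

Convert to CNF:
  S -> T2 B | T2 X4 | T3 A | a
  A -> T0 T0
  B -> T1 T2
  T0 -> a
  T1 -> d
  T2 -> c
  T3 -> b
  X4 -> T2 S

Fill CYK table bottom-up:
  T[0,0] 'c' = {T2}  orig:{}
  T[1,1] 'c' = {T2}  orig:{}
  T[2,2] 'b' = {T3}  orig:{}
  T[3,3] 'a' = {S,T0}  orig:{S}
  T[4,4] 'a' = {S,T0}  orig:{S}
  T[0,1] 'cc' = ∅
  T[1,2] 'cb' = ∅
  T[2,3] 'ba' = ∅
  T[3,4] 'aa' = {A}
  T[0,2] 'ccb' = ∅
  T[1,3] 'cba' = ∅
  T[2,4] 'baa' = {S}
  T[0,3] 'ccba' = ∅
  T[1,4] 'cbaa' = {X4}  orig:{}
  T[0,4] 'ccbaa' = {S}

S ∈ T[0,4] ⇒ YES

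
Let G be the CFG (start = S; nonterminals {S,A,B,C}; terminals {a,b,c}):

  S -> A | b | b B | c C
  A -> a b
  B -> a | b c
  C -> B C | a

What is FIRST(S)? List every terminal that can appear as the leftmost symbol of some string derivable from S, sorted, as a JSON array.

FIRST iteration:
round 1:
  A via A→a b: +{a}
  B via B→a: +{a}
  B via B→b c: +{b}
  C via C→B C: +{a,b}
  S via S→A: +{a}
  S via S→b: +{b}
  S via S→c C: +{c}
  S: {a,b,c}  A: {a}  B: {a,b}  C: {a,b}
round 2: (no change)
  S: {a,b,c}  A: {a}  B: {a,b}  C: {a,b}

FIRST(S) = ["a", "b", "c"]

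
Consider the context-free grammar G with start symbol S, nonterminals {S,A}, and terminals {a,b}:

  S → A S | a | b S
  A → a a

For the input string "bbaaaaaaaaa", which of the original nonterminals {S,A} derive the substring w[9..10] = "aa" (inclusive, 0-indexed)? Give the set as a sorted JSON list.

Convert to CNF:
  S -> A S | T1 S | a
  A -> T0 T0
  T0 -> a
  T1 -> b

Fill CYK table bottom-up — only the sub-triangle for w[9..10]:
  cell(9,9) a: {S,T0}  orig:{S}
  cell(10,10) a: {S,T0}  orig:{S}
  cell(9,10) aa: {A}

Original NTs in T[9,10] deriving "aa": ["A"]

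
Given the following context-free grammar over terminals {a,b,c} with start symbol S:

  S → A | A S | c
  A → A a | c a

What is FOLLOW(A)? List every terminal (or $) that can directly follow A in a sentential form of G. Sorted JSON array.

FIRST sets, iterate to fixpoint:
[1]
  A via A→c a: +{c}
  S via S→A: +{c}
  FIRST(S)={c}  FIRST(A)={c}
[2] (no change)
  FIRST(S)={c}  FIRST(A)={c}

FOLLOW iteration:
seed FOLLOW(S) with $
iter 1:
  A→A a: FOLLOW(A) ⊇ FIRST(a) = {a}; new: +{a}
  S→A: FOLLOW(A) ⊇ FOLLOW(S) ⊇ {$}; new: +{$}
  S→A S: FOLLOW(A) ⊇ FIRST(S) = {c}; new: +{c}
  S: {$}  A: {$,a,c}
iter 2: (no change)
  S: {$}  A: {$,a,c}

FOLLOW(A) = ["$", "a", "c"]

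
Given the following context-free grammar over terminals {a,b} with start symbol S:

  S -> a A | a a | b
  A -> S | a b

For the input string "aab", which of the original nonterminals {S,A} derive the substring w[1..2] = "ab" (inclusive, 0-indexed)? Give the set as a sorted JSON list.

Convert to CNF:
  S -> T0 A | T0 T0 | b
  A -> T0 A | T0 T0 | T0 T1 | b
  T0 -> a
  T1 -> b

CYK fill, restricted to cells inside w[1..2]:
  cell(1,1) a: {T0}  orig:{}
  cell(2,2) b: {A,S,T1}  orig:{A,S}
  cell(1,2) ab: {A,S}

Original NTs in T[1,2] deriving "ab": ["A", "S"]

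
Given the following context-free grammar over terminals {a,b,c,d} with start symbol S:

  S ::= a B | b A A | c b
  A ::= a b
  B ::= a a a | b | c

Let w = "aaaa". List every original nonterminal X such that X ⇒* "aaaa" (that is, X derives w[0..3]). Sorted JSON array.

CNF form of G:
  S -> T0 B | T1 X4 | T2 T1
  A -> T0 T1
  B -> T0 X3 | b | c
  T0 -> a
  T1 -> b
  T2 -> c
  X3 -> T0 T0
  X4 -> A A

CYK table (by increasing span), restricted to cells inside w[0..3]:
  T[0,0] 'a' = {T0}  orig:{}
  T[1,1] 'a' = {T0}  orig:{}
  T[2,2] 'a' = {T0}  orig:{}
  T[3,3] 'a' = {T0}  orig:{}
  T[0,1] 'aa' = {X3}  orig:{}
  T[1,2] 'aa' = {X3}  orig:{}
  T[2,3] 'aa' = {X3}  orig:{}
  T[0,2] 'aaa' = {B}
  T[1,3] 'aaa' = {B}
  T[0,3] 'aaaa' = {S}

Original NTs in T[0,3] deriving "aaaa": ["S"]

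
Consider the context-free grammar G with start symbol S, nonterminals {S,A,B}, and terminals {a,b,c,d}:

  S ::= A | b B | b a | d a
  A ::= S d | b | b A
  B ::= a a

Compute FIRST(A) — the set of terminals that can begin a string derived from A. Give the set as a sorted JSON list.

Compute FIRST by fixpoint:
pass 1:
  A via A→b: +{b}
  B via B→a a: +{a}
  S via S→A: +{b}
  S via S→d a: +{d}
  FIRST[S]={b,d}  FIRST[A]={b}  FIRST[B]={a}
pass 2:
  A via A→S d: +{d}
  FIRST[S]={b,d}  FIRST[A]={b,d}  FIRST[B]={a}
pass 3: done
  FIRST[S]={b,d}  FIRST[A]={b,d}  FIRST[B]={a}

FIRST(A) = ["b", "d"]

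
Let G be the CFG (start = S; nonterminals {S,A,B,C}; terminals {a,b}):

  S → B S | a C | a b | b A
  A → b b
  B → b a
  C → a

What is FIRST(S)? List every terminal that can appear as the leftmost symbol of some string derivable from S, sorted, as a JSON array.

FIRST iteration:
iter 1:
  A via A→b b: +{b}
  B via B→b a: +{b}
  C via C→a: +{a}
  S via S→B S: +{b}
  S via S→a C: +{a}
  FIRST[S]={a,b}  FIRST[A]={b}  FIRST[B]={b}  FIRST[C]={a}
iter 2: (no change)
  FIRST[S]={a,b}  FIRST[A]={b}  FIRST[B]={b}  FIRST[C]={a}

FIRST(S) = ["a", "b"]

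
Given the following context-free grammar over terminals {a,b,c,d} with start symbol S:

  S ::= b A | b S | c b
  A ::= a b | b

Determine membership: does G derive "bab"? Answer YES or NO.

CNF form of G:
  S -> T1 A | T1 S | T2 T1
  A -> T0 T1 | b
  T0 -> a
  T1 -> b
  T2 -> c

CYK fill:
  [0..0]={A,T1}  "b"  orig:{A}
  [1..1]={T0}  "a"  orig:{}
  [2..2]={A,T1}  "b"  orig:{A}
  [0..1]=∅  "ba"
  [1..2]={A}  "ab"
  [0..2]={S}  "bab"

S ∈ T[0,2] ⇒ YES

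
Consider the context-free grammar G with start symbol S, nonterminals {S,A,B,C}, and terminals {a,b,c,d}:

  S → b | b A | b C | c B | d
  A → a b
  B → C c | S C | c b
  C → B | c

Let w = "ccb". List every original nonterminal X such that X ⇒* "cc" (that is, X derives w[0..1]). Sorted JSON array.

Convert to CNF:
  S -> T1 A | T1 C | T2 B | b | d
  A -> T0 T1
  B -> C T2 | S C | T2 T1
  C -> C T2 | S C | T2 T1 | c
  T0 -> a
  T1 -> b
  T2 -> c

CYK table (by increasing span) — only the sub-triangle for w[0..1]:
  T[0,0] 'c' = {C,T2}  orig:{C}
  T[1,1] 'c' = {C,T2}  orig:{C}
  T[0,1] 'cc' = {B,C}

Original NTs in T[0,1] deriving "cc": ["B", "C"]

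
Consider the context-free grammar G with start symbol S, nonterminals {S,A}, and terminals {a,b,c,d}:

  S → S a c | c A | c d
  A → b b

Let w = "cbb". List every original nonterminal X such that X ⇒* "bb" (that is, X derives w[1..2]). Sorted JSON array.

CNF form of G:
  S -> S X4 | T2 A | T2 T3
  A -> T0 T0
  T0 -> b
  T1 -> a
  T2 -> c
  T3 -> d
  X4 -> T1 T2

Fill CYK table bottom-up — only the sub-triangle for w[1..2]:
  [1..1]={T0}  "b"  orig:{}
  [2..2]={T0}  "b"  orig:{}
  [1..2]={A}  "bb"

Original NTs in T[1,2] deriving "bb": ["A"]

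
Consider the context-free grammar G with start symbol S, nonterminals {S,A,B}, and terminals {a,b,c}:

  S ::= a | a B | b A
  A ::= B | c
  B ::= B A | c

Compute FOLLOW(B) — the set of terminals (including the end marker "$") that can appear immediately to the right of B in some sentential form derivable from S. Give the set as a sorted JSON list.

FIRST iteration:
[1]
  A via A→c: +{c}
  B via B→c: +{c}
  S via S→a: +{a}
  S via S→b A: +{b}
  FIRST(S)={a,b}  FIRST(A)={c}  FIRST(B)={c}
[2] (stable)
  FIRST(S)={a,b}  FIRST(A)={c}  FIRST(B)={c}

FOLLOW sets:
seed FOLLOW(S) with $
round 1:
  B→B A: FOLLOW(B) ⊇ FIRST(A) = {c}; new: +{c}
  B→B A: FOLLOW(A) ⊇ FOLLOW(B) ⊇ {c}; new: +{c}
  S→a B: FOLLOW(B) ⊇ FOLLOW(S) ⊇ {$}; new: +{$}
  S→b A: FOLLOW(A) ⊇ FOLLOW(S) ⊇ {$}; new: +{$}
  FOLLOW[S]={$}  FOLLOW[A]={$,c}  FOLLOW[B]={$,c}
round 2: (no change)
  FOLLOW[S]={$}  FOLLOW[A]={$,c}  FOLLOW[B]={$,c}

FOLLOW(B) = ["$", "c"]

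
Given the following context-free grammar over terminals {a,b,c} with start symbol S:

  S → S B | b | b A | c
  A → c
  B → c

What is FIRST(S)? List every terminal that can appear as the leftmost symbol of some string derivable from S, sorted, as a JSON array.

FIRST iteration:
iter 1:
  A via A→c: +{c}
  B via B→c: +{c}
  S via S→b: +{b}
  S via S→c: +{c}
  FIRST[S]={b,c}  FIRST[A]={c}  FIRST[B]={c}
iter 2: (stable)
  FIRST[S]={b,c}  FIRST[A]={c}  FIRST[B]={c}

FIRST(S) = ["b", "c"]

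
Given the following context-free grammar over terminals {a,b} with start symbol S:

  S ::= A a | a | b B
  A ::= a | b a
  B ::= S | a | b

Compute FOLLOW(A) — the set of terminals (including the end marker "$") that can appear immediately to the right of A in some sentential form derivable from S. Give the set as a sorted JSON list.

FIRST iteration:
pass 1:
  A via A→a: +{a}
  A via A→b a: +{b}
  B via B→a: +{a}
  B via B→b: +{b}
  S via S→A a: +{a,b}
  S: {a,b}  A: {a,b}  B: {a,b}
pass 2: (stable)
  S: {a,b}  A: {a,b}  B: {a,b}

FOLLOW iteration:
seed FOLLOW(S) with $
iter 1:
  S→A a: FOLLOW(A) ⊇ FIRST(a) = {a}; new: +{a}
  S→b B: FOLLOW(B) ⊇ FOLLOW(S) ⊇ {$}; new: +{$}
  FOLLOW(S)={$}  FOLLOW(A)={a}  FOLLOW(B)={$}
iter 2: — fixpoint
  FOLLOW(S)={$}  FOLLOW(A)={a}  FOLLOW(B)={$}

FOLLOW(A) = ["a"]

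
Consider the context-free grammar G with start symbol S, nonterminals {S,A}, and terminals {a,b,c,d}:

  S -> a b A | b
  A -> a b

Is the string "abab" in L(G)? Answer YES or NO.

Convert to CNF:
  S -> T0 X2 | b
  A -> T0 T1
  T0 -> a
  T1 -> b
  X2 -> T1 A

CYK table (by increasing span):
  cell(0,0) a: {T0}  orig:{}
  cell(1,1) b: {S,T1}  orig:{S}
  cell(2,2) a: {T0}  orig:{}
  cell(3,3) b: {S,T1}  orig:{S}
  cell(0,1) ab: {A}
  cell(1,2) ba: ∅
  cell(2,3) ab: {A}
  cell(0,2) aba: ∅
  cell(1,3) bab: {X2}  orig:{}
  cell(0,3) abab: {S}

S ∈ T[0,3] ⇒ YES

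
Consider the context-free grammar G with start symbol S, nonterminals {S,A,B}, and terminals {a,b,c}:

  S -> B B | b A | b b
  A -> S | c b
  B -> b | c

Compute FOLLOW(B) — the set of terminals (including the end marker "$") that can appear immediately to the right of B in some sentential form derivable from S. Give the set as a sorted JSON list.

FIRST iteration:
[1]
  A via A→c b: +{c}
  B via B→b: +{b}
  B via B→c: +{c}
  S via S→B B: +{b,c}
  FIRST(S)={b,c}  FIRST(A)={c}  FIRST(B)={b,c}
[2]
  A via A→S: +{b}
  FIRST(S)={b,c}  FIRST(A)={b,c}  FIRST(B)={b,c}
[3] — fixpoint
  FIRST(S)={b,c}  FIRST(A)={b,c}  FIRST(B)={b,c}

FOLLOW sets:
initialize: $ ∈ FOLLOW(S)
iter 1:
  S→B B: FOLLOW(B) ⊇ FIRST(B) = {b,c}; new: +{b,c}
  S→B B: FOLLOW(B) ⊇ FOLLOW(S) ⊇ {$}; new: +{$}
  S→b A: FOLLOW(A) ⊇ FOLLOW(S) ⊇ {$}; new: +{$}
  S: {$}  A: {$}  B: {$,b,c}
iter 2: — fixpoint
  S: {$}  A: {$}  B: {$,b,c}

FOLLOW(B) = ["$", "b", "c"]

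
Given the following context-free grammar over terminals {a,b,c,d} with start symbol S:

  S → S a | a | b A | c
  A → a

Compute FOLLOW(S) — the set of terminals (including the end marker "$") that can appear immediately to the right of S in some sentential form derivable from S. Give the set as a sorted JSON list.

Compute FIRST by fixpoint:
iter 1:
  A via A→a: +{a}
  S via S→a: +{a}
  S via S→b A: +{b}
  S via S→c: +{c}
  FIRST(S)={a,b,c}  FIRST(A)={a}
iter 2: done
  FIRST(S)={a,b,c}  FIRST(A)={a}

Compute FOLLOW by fixpoint:
FOLLOW(S) := {$}
pass 1:
  S→S a: FOLLOW(S) ⊇ FIRST(a) = {a}; new: +{a}
  S→b A: FOLLOW(A) ⊇ FOLLOW(S) ⊇ {$,a}; new: +{$,a}
  S: {$,a}  A: {$,a}
pass 2: (stable)
  S: {$,a}  A: {$,a}

FOLLOW(S) = ["$", "a"]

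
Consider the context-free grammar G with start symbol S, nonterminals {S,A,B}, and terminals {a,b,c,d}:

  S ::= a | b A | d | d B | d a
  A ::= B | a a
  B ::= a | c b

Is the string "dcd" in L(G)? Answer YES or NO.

Convert to CNF:
  S -> T2 A | T3 B | T3 T0 | a | d
  A -> T0 T0 | T1 T2 | a
  B -> T1 T2 | a
  T0 -> a
  T1 -> c
  T2 -> b
  T3 -> d

Fill CYK table bottom-up:
  [0..0]={S,T3}  "d"  orig:{S}
  [1..1]={T1}  "c"  orig:{}
  [2..2]={S,T3}  "d"  orig:{S}
  [0..1]=∅  "dc"
  [1..2]=∅  "cd"
  [0..2]=∅  "dcd"

S ∉ T[0,2] ⇒ NO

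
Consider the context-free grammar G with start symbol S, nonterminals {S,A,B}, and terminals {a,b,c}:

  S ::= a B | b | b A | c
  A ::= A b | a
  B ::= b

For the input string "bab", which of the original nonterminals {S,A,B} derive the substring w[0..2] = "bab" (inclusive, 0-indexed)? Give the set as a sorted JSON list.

Convert to CNF:
  S -> T0 A | T1 B | b | c
  A -> A T0 | a
  B -> b
  T0 -> b
  T1 -> a

Fill CYK table bottom-up (cells [i..j] with 0 ≤ i ≤ j ≤ 2 only):
  [0..0]={B,S,T0}  "b"  orig:{B,S}
  [1..1]={A,T1}  "a"  orig:{A}
  [2..2]={B,S,T0}  "b"  orig:{B,S}
  [0..1]={S}  "ba"
  [1..2]={A,S}  "ab"
  [0..2]={S}  "bab"

Original NTs in T[0,2] deriving "bab": ["S"]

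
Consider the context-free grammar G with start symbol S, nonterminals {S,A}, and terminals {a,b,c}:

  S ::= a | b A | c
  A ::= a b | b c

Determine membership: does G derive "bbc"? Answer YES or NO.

CNF form of G:
  S -> T1 A | a | c
  A -> T0 T1 | T1 T2
  T0 -> a
  T1 -> b
  T2 -> c

Fill CYK table bottom-up:
  T[0,0] 'b' = {T1}  orig:{}
  T[1,1] 'b' = {T1}  orig:{}
  T[2,2] 'c' = {S,T2}  orig:{S}
  T[0,1] 'bb' = ∅
  T[1,2] 'bc' = {A}
  T[0,2] 'bbc' = {S}

S ∈ T[0,2] ⇒ YES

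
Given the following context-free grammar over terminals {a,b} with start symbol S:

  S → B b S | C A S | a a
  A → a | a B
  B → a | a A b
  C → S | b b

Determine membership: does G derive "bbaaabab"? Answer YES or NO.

CNF form of G:
  S -> B X5 | C X6 | T0 T0
  A -> T0 B | a
  B -> T0 X2 | a
  C -> B X3 | C X4 | T0 T0 | T1 T1
  T0 -> a
  T1 -> b
  X2 -> A T1
  X3 -> T1 S
  X4 -> A S
  X5 -> T1 S
  X6 -> A S

CYK table (by increasing span):
  cell(0,0) b: {T1}  orig:{}
  cell(1,1) b: {T1}  orig:{}
  cell(2,2) a: {A,B,T0}  orig:{A,B}
  cell(3,3) a: {A,B,T0}  orig:{A,B}
  cell(4,4) a: {A,B,T0}  orig:{A,B}
  cell(5,5) b: {T1}  orig:{}
  cell(6,6) a: {A,B,T0}  orig:{A,B}
  cell(7,7) b: {T1}  orig:{}
  cell(0,1) bb: {C}
  cell(1,2) ba: ∅
  cell(2,3) aa: {A,C,S}
  cell(3,4) aa: {A,C,S}
  cell(4,5) ab: {X2}  orig:{}
  cell(5,6) ba: ∅
  cell(6,7) ab: {X2}  orig:{}
  cell(0,2) bba: ∅
  cell(1,3) baa: {X3,X5}  orig:{}
  cell(2,4) aaa: {X4,X6}  orig:{}
  cell(3,5) aab: {B,X2}  orig:{B}
  cell(4,6) aba: ∅
  cell(5,7) bab: ∅
  cell(0,3) bbaa: ∅
  cell(1,4) baaa: ∅
  cell(2,5) aaab: {A,B}
  cell(3,6) aaba: ∅
  cell(4,7) abab: ∅
  cell(0,4) bbaaa: {C,S}
  cell(1,5) baaab: ∅
  cell(2,6) aaaba: ∅
  cell(3,7) aabab: ∅
  cell(0,5) bbaaab: ∅
  cell(1,6) baaaba: ∅
  cell(2,7) aaabab: ∅
  cell(0,6) bbaaaba: ∅
  cell(1,7) baaabab: ∅
  cell(0,7) bbaaabab: ∅

S ∉ T[0,7] ⇒ NO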